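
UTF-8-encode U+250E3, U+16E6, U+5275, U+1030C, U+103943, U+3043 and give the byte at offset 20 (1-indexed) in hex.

0x81

1-indexed offset 20 is 0-indexed offset 19.
U+250E3 → 4-byte form F0 A5 83 A3 at offsets 0–3.
U+16E6 → 3-byte form E1 9B A6 at offsets 4–6.
U+5275 → 3-byte form E5 89 B5 at offsets 7–9.
U+1030C → 4-byte form F0 90 8C 8C at offsets 10–13.
U+103943 → 4-byte form F4 83 A5 83 at offsets 14–17.
U+3043 → 3-byte form E3 81 83 at offsets 18–20.
Offset 19 falls in char 6's range; it's byte 2 of E3 81 83 = 0x81.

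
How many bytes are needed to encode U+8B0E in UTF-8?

3

U+8B0E = 0x8B0E. UTF-8 uses 1 byte below 0x80, 2 below 0x800, 3 below 0x10000, 4 up to 0x10FFFF. 0x8B0E is in U+0800–U+FFFF → 3 bytes.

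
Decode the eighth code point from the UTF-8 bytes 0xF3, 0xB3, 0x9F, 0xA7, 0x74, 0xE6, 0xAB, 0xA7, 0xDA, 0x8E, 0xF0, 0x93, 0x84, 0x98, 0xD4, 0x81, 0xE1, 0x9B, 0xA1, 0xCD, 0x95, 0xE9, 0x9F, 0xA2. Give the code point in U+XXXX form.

Offset 0: leading byte 0xF3 = 11110011 → 4-byte char #1 = F3 B3 9F A7.
Offset 4: leading byte 0x74 = 01110100 → 1-byte char #2 = 74.
Offset 5: leading byte 0xE6 = 11100110 → 3-byte char #3 = E6 AB A7.
Offset 8: leading byte 0xDA = 11011010 → 2-byte char #4 = DA 8E.
Offset 10: leading byte 0xF0 = 11110000 → 4-byte char #5 = F0 93 84 98.
Offset 14: leading byte 0xD4 = 11010100 → 2-byte char #6 = D4 81.
Offset 16: leading byte 0xE1 = 11100001 → 3-byte char #7 = E1 9B A1.
Offset 19: leading byte 0xCD = 11001101 → 2-byte char #8 = CD 95.
Leading byte 0xCD = 11001101 matches 110xxxxx → 2-byte sequence.
Byte 1: 0xCD = 11001101, payload 01101 (5 bits).
Byte 2: 0x95 = 10010101 (10xxxxxx ✓), payload 010101.
Concatenate: 01101010101 = 0x355 (11 bits → U+0355).

U+0355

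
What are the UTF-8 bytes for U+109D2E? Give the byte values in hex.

U+109D2E = 0x109D2E = 1088814 decimal. In range U+10000–U+10FFFF → 4-byte form: 11110xxx 10xxxxxx 10xxxxxx 10xxxxxx.
Binary (21 bits): 100001001110100101110.
Split 3+6+6+6: 100 | 001001 | 110100 | 101110.
Byte 1: 11110100 = 0xF4.
Byte 2: 10001001 = 0x89.
Byte 3: 10110100 = 0xB4.
Byte 4: 10101110 = 0xAE.

F4 89 B4 AE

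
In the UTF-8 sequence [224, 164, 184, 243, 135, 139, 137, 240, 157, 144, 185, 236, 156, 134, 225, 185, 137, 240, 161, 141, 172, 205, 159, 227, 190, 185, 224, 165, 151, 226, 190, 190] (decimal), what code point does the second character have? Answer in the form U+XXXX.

U+C72C9

Offset 0: leading byte 0xE0 = 11100000 → 3-byte char #1 = E0 A4 B8.
Offset 3: leading byte 0xF3 = 11110011 → 4-byte char #2 = F3 87 8B 89.
Leading byte 0xF3 = 11110011 matches 11110xxx → 4-byte sequence.
Byte 1: 0xF3 = 11110011, payload 011 (3 bits).
Byte 2: 0x87 = 10000111 (10xxxxxx ✓), payload 000111.
Byte 3: 0x8B = 10001011 (10xxxxxx ✓), payload 001011.
Byte 4: 0x89 = 10001001 (10xxxxxx ✓), payload 001001.
Concatenate: 011000111001011001001 = 0xC72C9 (21 bits → U+C72C9).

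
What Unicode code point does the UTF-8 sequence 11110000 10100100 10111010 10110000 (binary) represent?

Leading byte 0xF0 = 11110000 matches 11110xxx → 4-byte sequence.
Byte 1: 0xF0 = 11110000, payload 000 (3 bits).
Byte 2: 0xA4 = 10100100 (10xxxxxx ✓), payload 100100.
Byte 3: 0xBA = 10111010 (10xxxxxx ✓), payload 111010.
Byte 4: 0xB0 = 10110000 (10xxxxxx ✓), payload 110000.
Concatenate: 000100100111010110000 = 0x24EB0 (21 bits → U+24EB0).

U+24EB0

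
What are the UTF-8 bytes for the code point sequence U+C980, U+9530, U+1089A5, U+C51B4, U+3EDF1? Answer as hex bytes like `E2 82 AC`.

EC A6 80 E9 94 B0 F4 88 A6 A5 F3 85 86 B4 F0 BE B7 B1

U+C980: 3-byte form → EC A6 80.
U+9530: 3-byte form → E9 94 B0.
U+1089A5: 4-byte form → F4 88 A6 A5.
U+C51B4: 4-byte form → F3 85 86 B4.
U+3EDF1: 4-byte form → F0 BE B7 B1.
Concatenated (18 bytes): EC A6 80 E9 94 B0 F4 88 A6 A5 F3 85 86 B4 F0 BE B7 B1.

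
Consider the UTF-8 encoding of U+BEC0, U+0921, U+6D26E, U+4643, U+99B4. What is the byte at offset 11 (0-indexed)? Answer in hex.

0x99

U+BEC0 → 3-byte form EB BB 80 at offsets 0–2.
U+0921 → 3-byte form E0 A4 A1 at offsets 3–5.
U+6D26E → 4-byte form F1 AD 89 AE at offsets 6–9.
U+4643 → 3-byte form E4 99 83 at offsets 10–12.
Offset 11 falls in char 4's range; it's byte 2 of E4 99 83 = 0x99.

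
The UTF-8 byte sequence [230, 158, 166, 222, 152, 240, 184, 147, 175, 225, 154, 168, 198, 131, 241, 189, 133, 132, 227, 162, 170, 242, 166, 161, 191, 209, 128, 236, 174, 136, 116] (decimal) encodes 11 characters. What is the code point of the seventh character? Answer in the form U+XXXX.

Offset 0: leading byte 0xE6 = 11100110 → 3-byte char #1 = E6 9E A6.
Offset 3: leading byte 0xDE = 11011110 → 2-byte char #2 = DE 98.
Offset 5: leading byte 0xF0 = 11110000 → 4-byte char #3 = F0 B8 93 AF.
Offset 9: leading byte 0xE1 = 11100001 → 3-byte char #4 = E1 9A A8.
Offset 12: leading byte 0xC6 = 11000110 → 2-byte char #5 = C6 83.
Offset 14: leading byte 0xF1 = 11110001 → 4-byte char #6 = F1 BD 85 84.
Offset 18: leading byte 0xE3 = 11100011 → 3-byte char #7 = E3 A2 AA.
Leading byte 0xE3 = 11100011 matches 1110xxxx → 3-byte sequence.
Byte 1: 0xE3 = 11100011, payload 0011 (4 bits).
Byte 2: 0xA2 = 10100010 (10xxxxxx ✓), payload 100010.
Byte 3: 0xAA = 10101010 (10xxxxxx ✓), payload 101010.
Concatenate: 0011100010101010 = 0x38AA (16 bits → U+38AA).

U+38AA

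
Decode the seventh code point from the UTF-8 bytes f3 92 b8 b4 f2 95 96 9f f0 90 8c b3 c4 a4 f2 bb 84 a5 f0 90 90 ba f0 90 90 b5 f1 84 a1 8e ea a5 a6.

U+10435

Offset 0: leading byte 0xF3 = 11110011 → 4-byte char #1 = F3 92 B8 B4.
Offset 4: leading byte 0xF2 = 11110010 → 4-byte char #2 = F2 95 96 9F.
Offset 8: leading byte 0xF0 = 11110000 → 4-byte char #3 = F0 90 8C B3.
Offset 12: leading byte 0xC4 = 11000100 → 2-byte char #4 = C4 A4.
Offset 14: leading byte 0xF2 = 11110010 → 4-byte char #5 = F2 BB 84 A5.
Offset 18: leading byte 0xF0 = 11110000 → 4-byte char #6 = F0 90 90 BA.
Offset 22: leading byte 0xF0 = 11110000 → 4-byte char #7 = F0 90 90 B5.
Leading byte 0xF0 = 11110000 matches 11110xxx → 4-byte sequence.
Byte 1: 0xF0 = 11110000, payload 000 (3 bits).
Byte 2: 0x90 = 10010000 (10xxxxxx ✓), payload 010000.
Byte 3: 0x90 = 10010000 (10xxxxxx ✓), payload 010000.
Byte 4: 0xB5 = 10110101 (10xxxxxx ✓), payload 110101.
Concatenate: 000010000010000110101 = 0x10435 (21 bits → U+10435).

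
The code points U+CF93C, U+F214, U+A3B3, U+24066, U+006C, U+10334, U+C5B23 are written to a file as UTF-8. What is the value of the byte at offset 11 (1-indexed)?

0xF0

1-indexed offset 11 is 0-indexed offset 10.
U+CF93C → 4-byte form F3 8F A4 BC at offsets 0–3.
U+F214 → 3-byte form EF 88 94 at offsets 4–6.
U+A3B3 → 3-byte form EA 8E B3 at offsets 7–9.
U+24066 → 4-byte form F0 A4 81 A6 at offsets 10–13.
Offset 10 falls in char 4's range; it's byte 1 of F0 A4 81 A6 = 0xF0.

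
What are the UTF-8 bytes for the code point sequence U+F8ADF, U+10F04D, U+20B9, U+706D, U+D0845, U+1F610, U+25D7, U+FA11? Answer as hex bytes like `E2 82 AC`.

F3 B8 AB 9F F4 8F 81 8D E2 82 B9 E7 81 AD F3 90 A1 85 F0 9F 98 90 E2 97 97 EF A8 91

U+F8ADF: 4-byte form → F3 B8 AB 9F.
U+10F04D: 4-byte form → F4 8F 81 8D.
U+20B9: 3-byte form → E2 82 B9.
U+706D: 3-byte form → E7 81 AD.
U+D0845: 4-byte form → F3 90 A1 85.
U+1F610: 4-byte form → F0 9F 98 90.
U+25D7: 3-byte form → E2 97 97.
U+FA11: 3-byte form → EF A8 91.
Concatenated (28 bytes): F3 B8 AB 9F F4 8F 81 8D E2 82 B9 E7 81 AD F3 90 A1 85 F0 9F 98 90 E2 97 97 EF A8 91.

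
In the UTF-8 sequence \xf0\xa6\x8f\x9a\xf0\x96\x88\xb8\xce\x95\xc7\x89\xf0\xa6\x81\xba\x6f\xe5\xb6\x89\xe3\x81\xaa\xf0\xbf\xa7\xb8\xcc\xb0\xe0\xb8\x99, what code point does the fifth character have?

U+2607A

Offset 0: leading byte 0xF0 = 11110000 → 4-byte char #1 = F0 A6 8F 9A.
Offset 4: leading byte 0xF0 = 11110000 → 4-byte char #2 = F0 96 88 B8.
Offset 8: leading byte 0xCE = 11001110 → 2-byte char #3 = CE 95.
Offset 10: leading byte 0xC7 = 11000111 → 2-byte char #4 = C7 89.
Offset 12: leading byte 0xF0 = 11110000 → 4-byte char #5 = F0 A6 81 BA.
Leading byte 0xF0 = 11110000 matches 11110xxx → 4-byte sequence.
Byte 1: 0xF0 = 11110000, payload 000 (3 bits).
Byte 2: 0xA6 = 10100110 (10xxxxxx ✓), payload 100110.
Byte 3: 0x81 = 10000001 (10xxxxxx ✓), payload 000001.
Byte 4: 0xBA = 10111010 (10xxxxxx ✓), payload 111010.
Concatenate: 000100110000001111010 = 0x2607A (21 bits → U+2607A).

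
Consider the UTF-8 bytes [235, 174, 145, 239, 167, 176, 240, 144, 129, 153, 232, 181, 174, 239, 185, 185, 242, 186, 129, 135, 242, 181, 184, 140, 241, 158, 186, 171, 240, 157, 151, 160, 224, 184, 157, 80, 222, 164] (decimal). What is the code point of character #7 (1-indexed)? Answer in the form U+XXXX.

Offset 0: leading byte 0xEB = 11101011 → 3-byte char #1 = EB AE 91.
Offset 3: leading byte 0xEF = 11101111 → 3-byte char #2 = EF A7 B0.
Offset 6: leading byte 0xF0 = 11110000 → 4-byte char #3 = F0 90 81 99.
Offset 10: leading byte 0xE8 = 11101000 → 3-byte char #4 = E8 B5 AE.
Offset 13: leading byte 0xEF = 11101111 → 3-byte char #5 = EF B9 B9.
Offset 16: leading byte 0xF2 = 11110010 → 4-byte char #6 = F2 BA 81 87.
Offset 20: leading byte 0xF2 = 11110010 → 4-byte char #7 = F2 B5 B8 8C.
Leading byte 0xF2 = 11110010 matches 11110xxx → 4-byte sequence.
Byte 1: 0xF2 = 11110010, payload 010 (3 bits).
Byte 2: 0xB5 = 10110101 (10xxxxxx ✓), payload 110101.
Byte 3: 0xB8 = 10111000 (10xxxxxx ✓), payload 111000.
Byte 4: 0x8C = 10001100 (10xxxxxx ✓), payload 001100.
Concatenate: 010110101111000001100 = 0xB5E0C (21 bits → U+B5E0C).

U+B5E0C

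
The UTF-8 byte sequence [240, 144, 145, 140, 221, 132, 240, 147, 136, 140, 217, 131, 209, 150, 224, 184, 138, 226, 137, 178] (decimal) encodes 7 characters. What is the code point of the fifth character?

U+0456

Offset 0: leading byte 0xF0 = 11110000 → 4-byte char #1 = F0 90 91 8C.
Offset 4: leading byte 0xDD = 11011101 → 2-byte char #2 = DD 84.
Offset 6: leading byte 0xF0 = 11110000 → 4-byte char #3 = F0 93 88 8C.
Offset 10: leading byte 0xD9 = 11011001 → 2-byte char #4 = D9 83.
Offset 12: leading byte 0xD1 = 11010001 → 2-byte char #5 = D1 96.
Leading byte 0xD1 = 11010001 matches 110xxxxx → 2-byte sequence.
Byte 1: 0xD1 = 11010001, payload 10001 (5 bits).
Byte 2: 0x96 = 10010110 (10xxxxxx ✓), payload 010110.
Concatenate: 10001010110 = 0x456 (11 bits → U+0456).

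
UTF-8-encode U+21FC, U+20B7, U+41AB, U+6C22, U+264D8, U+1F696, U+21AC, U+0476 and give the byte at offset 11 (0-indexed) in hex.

U+21FC → 3-byte form E2 87 BC at offsets 0–2.
U+20B7 → 3-byte form E2 82 B7 at offsets 3–5.
U+41AB → 3-byte form E4 86 AB at offsets 6–8.
U+6C22 → 3-byte form E6 B0 A2 at offsets 9–11.
Offset 11 falls in char 4's range; it's byte 3 of E6 B0 A2 = 0xA2.

0xA2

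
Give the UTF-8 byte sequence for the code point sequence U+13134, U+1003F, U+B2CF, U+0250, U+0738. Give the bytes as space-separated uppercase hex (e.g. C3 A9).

F0 93 84 B4 F0 90 80 BF EB 8B 8F C9 90 DC B8

U+13134: 4-byte form → F0 93 84 B4.
U+1003F: 4-byte form → F0 90 80 BF.
U+B2CF: 3-byte form → EB 8B 8F.
U+0250: 2-byte form → C9 90.
U+0738: 2-byte form → DC B8.
Concatenated (15 bytes): F0 93 84 B4 F0 90 80 BF EB 8B 8F C9 90 DC B8.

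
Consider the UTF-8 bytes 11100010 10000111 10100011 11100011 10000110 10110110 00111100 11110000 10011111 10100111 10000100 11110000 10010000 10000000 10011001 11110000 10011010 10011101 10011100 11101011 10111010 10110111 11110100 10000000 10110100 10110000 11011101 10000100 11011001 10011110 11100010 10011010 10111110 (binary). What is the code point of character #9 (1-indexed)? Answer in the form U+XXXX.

U+0744

Offset 0: leading byte 0xE2 = 11100010 → 3-byte char #1 = E2 87 A3.
Offset 3: leading byte 0xE3 = 11100011 → 3-byte char #2 = E3 86 B6.
Offset 6: leading byte 0x3C = 00111100 → 1-byte char #3 = 3C.
Offset 7: leading byte 0xF0 = 11110000 → 4-byte char #4 = F0 9F A7 84.
Offset 11: leading byte 0xF0 = 11110000 → 4-byte char #5 = F0 90 80 99.
Offset 15: leading byte 0xF0 = 11110000 → 4-byte char #6 = F0 9A 9D 9C.
Offset 19: leading byte 0xEB = 11101011 → 3-byte char #7 = EB BA B7.
Offset 22: leading byte 0xF4 = 11110100 → 4-byte char #8 = F4 80 B4 B0.
Offset 26: leading byte 0xDD = 11011101 → 2-byte char #9 = DD 84.
Leading byte 0xDD = 11011101 matches 110xxxxx → 2-byte sequence.
Byte 1: 0xDD = 11011101, payload 11101 (5 bits).
Byte 2: 0x84 = 10000100 (10xxxxxx ✓), payload 000100.
Concatenate: 11101000100 = 0x744 (11 bits → U+0744).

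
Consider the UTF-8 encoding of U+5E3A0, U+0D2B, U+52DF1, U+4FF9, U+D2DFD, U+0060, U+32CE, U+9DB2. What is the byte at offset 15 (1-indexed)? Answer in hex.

1-indexed offset 15 is 0-indexed offset 14.
U+5E3A0 → 4-byte form F1 9E 8E A0 at offsets 0–3.
U+0D2B → 3-byte form E0 B4 AB at offsets 4–6.
U+52DF1 → 4-byte form F1 92 B7 B1 at offsets 7–10.
U+4FF9 → 3-byte form E4 BF B9 at offsets 11–13.
U+D2DFD → 4-byte form F3 92 B7 BD at offsets 14–17.
Offset 14 falls in char 5's range; it's byte 1 of F3 92 B7 BD = 0xF3.

0xF3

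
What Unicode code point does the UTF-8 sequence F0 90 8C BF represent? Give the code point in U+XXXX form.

Leading byte 0xF0 = 11110000 matches 11110xxx → 4-byte sequence.
Byte 1: 0xF0 = 11110000, payload 000 (3 bits).
Byte 2: 0x90 = 10010000 (10xxxxxx ✓), payload 010000.
Byte 3: 0x8C = 10001100 (10xxxxxx ✓), payload 001100.
Byte 4: 0xBF = 10111111 (10xxxxxx ✓), payload 111111.
Concatenate: 000010000001100111111 = 0x1033F (21 bits → U+1033F).

U+1033F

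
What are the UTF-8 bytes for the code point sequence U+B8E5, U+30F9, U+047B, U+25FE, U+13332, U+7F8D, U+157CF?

U+B8E5: 3-byte form → EB A3 A5.
U+30F9: 3-byte form → E3 83 B9.
U+047B: 2-byte form → D1 BB.
U+25FE: 3-byte form → E2 97 BE.
U+13332: 4-byte form → F0 93 8C B2.
U+7F8D: 3-byte form → E7 BE 8D.
U+157CF: 4-byte form → F0 95 9F 8F.
Concatenated (22 bytes): EB A3 A5 E3 83 B9 D1 BB E2 97 BE F0 93 8C B2 E7 BE 8D F0 95 9F 8F.

EB A3 A5 E3 83 B9 D1 BB E2 97 BE F0 93 8C B2 E7 BE 8D F0 95 9F 8F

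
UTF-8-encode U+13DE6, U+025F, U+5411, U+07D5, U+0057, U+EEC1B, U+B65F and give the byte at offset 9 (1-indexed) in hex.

1-indexed offset 9 is 0-indexed offset 8.
U+13DE6 → 4-byte form F0 93 B7 A6 at offsets 0–3.
U+025F → 2-byte form C9 9F at offsets 4–5.
U+5411 → 3-byte form E5 90 91 at offsets 6–8.
Offset 8 falls in char 3's range; it's byte 3 of E5 90 91 = 0x91.

0x91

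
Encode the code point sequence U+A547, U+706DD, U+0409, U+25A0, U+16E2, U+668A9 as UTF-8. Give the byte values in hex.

EA 95 87 F1 B0 9B 9D D0 89 E2 96 A0 E1 9B A2 F1 A6 A2 A9

U+A547: 3-byte form → EA 95 87.
U+706DD: 4-byte form → F1 B0 9B 9D.
U+0409: 2-byte form → D0 89.
U+25A0: 3-byte form → E2 96 A0.
U+16E2: 3-byte form → E1 9B A2.
U+668A9: 4-byte form → F1 A6 A2 A9.
Concatenated (19 bytes): EA 95 87 F1 B0 9B 9D D0 89 E2 96 A0 E1 9B A2 F1 A6 A2 A9.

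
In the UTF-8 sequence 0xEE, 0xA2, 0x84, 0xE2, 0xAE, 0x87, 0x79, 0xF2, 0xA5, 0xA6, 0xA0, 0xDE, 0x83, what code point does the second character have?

U+2B87

Offset 0: leading byte 0xEE = 11101110 → 3-byte char #1 = EE A2 84.
Offset 3: leading byte 0xE2 = 11100010 → 3-byte char #2 = E2 AE 87.
Leading byte 0xE2 = 11100010 matches 1110xxxx → 3-byte sequence.
Byte 1: 0xE2 = 11100010, payload 0010 (4 bits).
Byte 2: 0xAE = 10101110 (10xxxxxx ✓), payload 101110.
Byte 3: 0x87 = 10000111 (10xxxxxx ✓), payload 000111.
Concatenate: 0010101110000111 = 0x2B87 (16 bits → U+2B87).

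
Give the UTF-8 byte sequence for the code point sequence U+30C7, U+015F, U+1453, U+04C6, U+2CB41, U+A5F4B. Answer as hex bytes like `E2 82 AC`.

E3 83 87 C5 9F E1 91 93 D3 86 F0 AC AD 81 F2 A5 BD 8B

U+30C7: 3-byte form → E3 83 87.
U+015F: 2-byte form → C5 9F.
U+1453: 3-byte form → E1 91 93.
U+04C6: 2-byte form → D3 86.
U+2CB41: 4-byte form → F0 AC AD 81.
U+A5F4B: 4-byte form → F2 A5 BD 8B.
Concatenated (18 bytes): E3 83 87 C5 9F E1 91 93 D3 86 F0 AC AD 81 F2 A5 BD 8B.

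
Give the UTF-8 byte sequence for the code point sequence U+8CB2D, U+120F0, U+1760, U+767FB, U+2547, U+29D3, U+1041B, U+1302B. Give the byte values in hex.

U+8CB2D: 4-byte form → F2 8C AC AD.
U+120F0: 4-byte form → F0 92 83 B0.
U+1760: 3-byte form → E1 9D A0.
U+767FB: 4-byte form → F1 B6 9F BB.
U+2547: 3-byte form → E2 95 87.
U+29D3: 3-byte form → E2 A7 93.
U+1041B: 4-byte form → F0 90 90 9B.
U+1302B: 4-byte form → F0 93 80 AB.
Concatenated (29 bytes): F2 8C AC AD F0 92 83 B0 E1 9D A0 F1 B6 9F BB E2 95 87 E2 A7 93 F0 90 90 9B F0 93 80 AB.

F2 8C AC AD F0 92 83 B0 E1 9D A0 F1 B6 9F BB E2 95 87 E2 A7 93 F0 90 90 9B F0 93 80 AB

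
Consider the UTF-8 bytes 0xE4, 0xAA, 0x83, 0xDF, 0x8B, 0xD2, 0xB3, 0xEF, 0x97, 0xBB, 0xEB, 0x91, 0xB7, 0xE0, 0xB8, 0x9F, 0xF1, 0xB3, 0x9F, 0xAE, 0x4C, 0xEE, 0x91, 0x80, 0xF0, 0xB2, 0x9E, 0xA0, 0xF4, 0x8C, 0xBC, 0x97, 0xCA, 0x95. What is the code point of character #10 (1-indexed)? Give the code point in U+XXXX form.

U+327A0

Offset 0: leading byte 0xE4 = 11100100 → 3-byte char #1 = E4 AA 83.
Offset 3: leading byte 0xDF = 11011111 → 2-byte char #2 = DF 8B.
Offset 5: leading byte 0xD2 = 11010010 → 2-byte char #3 = D2 B3.
Offset 7: leading byte 0xEF = 11101111 → 3-byte char #4 = EF 97 BB.
Offset 10: leading byte 0xEB = 11101011 → 3-byte char #5 = EB 91 B7.
Offset 13: leading byte 0xE0 = 11100000 → 3-byte char #6 = E0 B8 9F.
Offset 16: leading byte 0xF1 = 11110001 → 4-byte char #7 = F1 B3 9F AE.
Offset 20: leading byte 0x4C = 01001100 → 1-byte char #8 = 4C.
Offset 21: leading byte 0xEE = 11101110 → 3-byte char #9 = EE 91 80.
Offset 24: leading byte 0xF0 = 11110000 → 4-byte char #10 = F0 B2 9E A0.
Leading byte 0xF0 = 11110000 matches 11110xxx → 4-byte sequence.
Byte 1: 0xF0 = 11110000, payload 000 (3 bits).
Byte 2: 0xB2 = 10110010 (10xxxxxx ✓), payload 110010.
Byte 3: 0x9E = 10011110 (10xxxxxx ✓), payload 011110.
Byte 4: 0xA0 = 10100000 (10xxxxxx ✓), payload 100000.
Concatenate: 000110010011110100000 = 0x327A0 (21 bits → U+327A0).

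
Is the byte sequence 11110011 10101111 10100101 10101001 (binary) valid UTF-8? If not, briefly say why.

Leading byte 0xF3 = 11110011 → 4-byte form.
Continuation bytes 0xAF=10101111, 0xA5=10100101, 0xA9=10101001 all match 10xxxxxx.
Decoded value 0xEF969 is ≥ 0x10000 (shortest form) and not a surrogate.

valid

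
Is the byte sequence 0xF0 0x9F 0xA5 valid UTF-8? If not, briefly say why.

invalid (sequence truncated)

Leading byte 0xF0 = 11110000 → 4-byte form, but only 3 bytes are present.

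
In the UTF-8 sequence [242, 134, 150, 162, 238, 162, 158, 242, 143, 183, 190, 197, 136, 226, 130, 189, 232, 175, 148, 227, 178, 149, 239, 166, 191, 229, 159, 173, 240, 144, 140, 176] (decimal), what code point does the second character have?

U+E89E

Offset 0: leading byte 0xF2 = 11110010 → 4-byte char #1 = F2 86 96 A2.
Offset 4: leading byte 0xEE = 11101110 → 3-byte char #2 = EE A2 9E.
Leading byte 0xEE = 11101110 matches 1110xxxx → 3-byte sequence.
Byte 1: 0xEE = 11101110, payload 1110 (4 bits).
Byte 2: 0xA2 = 10100010 (10xxxxxx ✓), payload 100010.
Byte 3: 0x9E = 10011110 (10xxxxxx ✓), payload 011110.
Concatenate: 1110100010011110 = 0xE89E (16 bits → U+E89E).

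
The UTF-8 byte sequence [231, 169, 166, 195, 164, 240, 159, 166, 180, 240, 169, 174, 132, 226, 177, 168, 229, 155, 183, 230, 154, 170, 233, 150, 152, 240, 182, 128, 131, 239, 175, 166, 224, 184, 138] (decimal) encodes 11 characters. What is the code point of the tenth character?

Offset 0: leading byte 0xE7 = 11100111 → 3-byte char #1 = E7 A9 A6.
Offset 3: leading byte 0xC3 = 11000011 → 2-byte char #2 = C3 A4.
Offset 5: leading byte 0xF0 = 11110000 → 4-byte char #3 = F0 9F A6 B4.
Offset 9: leading byte 0xF0 = 11110000 → 4-byte char #4 = F0 A9 AE 84.
Offset 13: leading byte 0xE2 = 11100010 → 3-byte char #5 = E2 B1 A8.
Offset 16: leading byte 0xE5 = 11100101 → 3-byte char #6 = E5 9B B7.
Offset 19: leading byte 0xE6 = 11100110 → 3-byte char #7 = E6 9A AA.
Offset 22: leading byte 0xE9 = 11101001 → 3-byte char #8 = E9 96 98.
Offset 25: leading byte 0xF0 = 11110000 → 4-byte char #9 = F0 B6 80 83.
Offset 29: leading byte 0xEF = 11101111 → 3-byte char #10 = EF AF A6.
Leading byte 0xEF = 11101111 matches 1110xxxx → 3-byte sequence.
Byte 1: 0xEF = 11101111, payload 1111 (4 bits).
Byte 2: 0xAF = 10101111 (10xxxxxx ✓), payload 101111.
Byte 3: 0xA6 = 10100110 (10xxxxxx ✓), payload 100110.
Concatenate: 1111101111100110 = 0xFBE6 (16 bits → U+FBE6).

U+FBE6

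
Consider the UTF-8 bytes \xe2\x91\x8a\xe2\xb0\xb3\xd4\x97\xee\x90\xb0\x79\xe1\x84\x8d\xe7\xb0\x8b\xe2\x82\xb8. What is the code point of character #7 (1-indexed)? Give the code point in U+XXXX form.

U+7C0B

Offset 0: leading byte 0xE2 = 11100010 → 3-byte char #1 = E2 91 8A.
Offset 3: leading byte 0xE2 = 11100010 → 3-byte char #2 = E2 B0 B3.
Offset 6: leading byte 0xD4 = 11010100 → 2-byte char #3 = D4 97.
Offset 8: leading byte 0xEE = 11101110 → 3-byte char #4 = EE 90 B0.
Offset 11: leading byte 0x79 = 01111001 → 1-byte char #5 = 79.
Offset 12: leading byte 0xE1 = 11100001 → 3-byte char #6 = E1 84 8D.
Offset 15: leading byte 0xE7 = 11100111 → 3-byte char #7 = E7 B0 8B.
Leading byte 0xE7 = 11100111 matches 1110xxxx → 3-byte sequence.
Byte 1: 0xE7 = 11100111, payload 0111 (4 bits).
Byte 2: 0xB0 = 10110000 (10xxxxxx ✓), payload 110000.
Byte 3: 0x8B = 10001011 (10xxxxxx ✓), payload 001011.
Concatenate: 0111110000001011 = 0x7C0B (16 bits → U+7C0B).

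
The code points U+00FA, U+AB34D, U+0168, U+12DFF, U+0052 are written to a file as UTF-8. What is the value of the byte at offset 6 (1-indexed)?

0x8D

1-indexed offset 6 is 0-indexed offset 5.
U+00FA → 2-byte form C3 BA at offsets 0–1.
U+AB34D → 4-byte form F2 AB 8D 8D at offsets 2–5.
Offset 5 falls in char 2's range; it's byte 4 of F2 AB 8D 8D = 0x8D.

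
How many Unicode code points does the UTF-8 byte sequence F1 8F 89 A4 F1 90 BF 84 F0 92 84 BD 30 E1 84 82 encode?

Byte at offset 0: 0xF1 = 11110001 → 4-byte char (#1). Advance 4.
Byte at offset 4: 0xF1 = 11110001 → 4-byte char (#2). Advance 4.
Byte at offset 8: 0xF0 = 11110000 → 4-byte char (#3). Advance 4.
Byte at offset 12: 0x30 = 00110000 → 1-byte char (#4). Advance 1.
Byte at offset 13: 0xE1 = 11100001 → 3-byte char (#5). Advance 3.
Reached end at offset 16 after 5 code points.

5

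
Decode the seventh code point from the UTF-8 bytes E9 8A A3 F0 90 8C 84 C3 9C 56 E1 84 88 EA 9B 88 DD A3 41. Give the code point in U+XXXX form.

Offset 0: leading byte 0xE9 = 11101001 → 3-byte char #1 = E9 8A A3.
Offset 3: leading byte 0xF0 = 11110000 → 4-byte char #2 = F0 90 8C 84.
Offset 7: leading byte 0xC3 = 11000011 → 2-byte char #3 = C3 9C.
Offset 9: leading byte 0x56 = 01010110 → 1-byte char #4 = 56.
Offset 10: leading byte 0xE1 = 11100001 → 3-byte char #5 = E1 84 88.
Offset 13: leading byte 0xEA = 11101010 → 3-byte char #6 = EA 9B 88.
Offset 16: leading byte 0xDD = 11011101 → 2-byte char #7 = DD A3.
Leading byte 0xDD = 11011101 matches 110xxxxx → 2-byte sequence.
Byte 1: 0xDD = 11011101, payload 11101 (5 bits).
Byte 2: 0xA3 = 10100011 (10xxxxxx ✓), payload 100011.
Concatenate: 11101100011 = 0x763 (11 bits → U+0763).

U+0763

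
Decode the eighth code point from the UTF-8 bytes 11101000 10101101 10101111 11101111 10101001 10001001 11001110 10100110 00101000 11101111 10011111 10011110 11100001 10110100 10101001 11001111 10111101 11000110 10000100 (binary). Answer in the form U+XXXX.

U+0184

Offset 0: leading byte 0xE8 = 11101000 → 3-byte char #1 = E8 AD AF.
Offset 3: leading byte 0xEF = 11101111 → 3-byte char #2 = EF A9 89.
Offset 6: leading byte 0xCE = 11001110 → 2-byte char #3 = CE A6.
Offset 8: leading byte 0x28 = 00101000 → 1-byte char #4 = 28.
Offset 9: leading byte 0xEF = 11101111 → 3-byte char #5 = EF 9F 9E.
Offset 12: leading byte 0xE1 = 11100001 → 3-byte char #6 = E1 B4 A9.
Offset 15: leading byte 0xCF = 11001111 → 2-byte char #7 = CF BD.
Offset 17: leading byte 0xC6 = 11000110 → 2-byte char #8 = C6 84.
Leading byte 0xC6 = 11000110 matches 110xxxxx → 2-byte sequence.
Byte 1: 0xC6 = 11000110, payload 00110 (5 bits).
Byte 2: 0x84 = 10000100 (10xxxxxx ✓), payload 000100.
Concatenate: 00110000100 = 0x184 (11 bits → U+0184).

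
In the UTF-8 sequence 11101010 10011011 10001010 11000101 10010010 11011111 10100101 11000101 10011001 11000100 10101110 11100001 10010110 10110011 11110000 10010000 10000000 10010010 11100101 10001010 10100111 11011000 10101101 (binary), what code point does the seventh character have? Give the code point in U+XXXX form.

U+10012

Offset 0: leading byte 0xEA = 11101010 → 3-byte char #1 = EA 9B 8A.
Offset 3: leading byte 0xC5 = 11000101 → 2-byte char #2 = C5 92.
Offset 5: leading byte 0xDF = 11011111 → 2-byte char #3 = DF A5.
Offset 7: leading byte 0xC5 = 11000101 → 2-byte char #4 = C5 99.
Offset 9: leading byte 0xC4 = 11000100 → 2-byte char #5 = C4 AE.
Offset 11: leading byte 0xE1 = 11100001 → 3-byte char #6 = E1 96 B3.
Offset 14: leading byte 0xF0 = 11110000 → 4-byte char #7 = F0 90 80 92.
Leading byte 0xF0 = 11110000 matches 11110xxx → 4-byte sequence.
Byte 1: 0xF0 = 11110000, payload 000 (3 bits).
Byte 2: 0x90 = 10010000 (10xxxxxx ✓), payload 010000.
Byte 3: 0x80 = 10000000 (10xxxxxx ✓), payload 000000.
Byte 4: 0x92 = 10010010 (10xxxxxx ✓), payload 010010.
Concatenate: 000010000000000010010 = 0x10012 (21 bits → U+10012).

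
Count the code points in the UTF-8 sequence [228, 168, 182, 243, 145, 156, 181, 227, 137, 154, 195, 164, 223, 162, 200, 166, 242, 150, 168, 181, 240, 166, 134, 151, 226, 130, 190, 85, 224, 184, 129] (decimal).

Byte at offset 0: 0xE4 = 11100100 → 3-byte char (#1). Advance 3.
Byte at offset 3: 0xF3 = 11110011 → 4-byte char (#2). Advance 4.
Byte at offset 7: 0xE3 = 11100011 → 3-byte char (#3). Advance 3.
Byte at offset 10: 0xC3 = 11000011 → 2-byte char (#4). Advance 2.
Byte at offset 12: 0xDF = 11011111 → 2-byte char (#5). Advance 2.
Byte at offset 14: 0xC8 = 11001000 → 2-byte char (#6). Advance 2.
Byte at offset 16: 0xF2 = 11110010 → 4-byte char (#7). Advance 4.
Byte at offset 20: 0xF0 = 11110000 → 4-byte char (#8). Advance 4.
Byte at offset 24: 0xE2 = 11100010 → 3-byte char (#9). Advance 3.
Byte at offset 27: 0x55 = 01010101 → 1-byte char (#10). Advance 1.
Byte at offset 28: 0xE0 = 11100000 → 3-byte char (#11). Advance 3.
Reached end at offset 31 after 11 code points.

11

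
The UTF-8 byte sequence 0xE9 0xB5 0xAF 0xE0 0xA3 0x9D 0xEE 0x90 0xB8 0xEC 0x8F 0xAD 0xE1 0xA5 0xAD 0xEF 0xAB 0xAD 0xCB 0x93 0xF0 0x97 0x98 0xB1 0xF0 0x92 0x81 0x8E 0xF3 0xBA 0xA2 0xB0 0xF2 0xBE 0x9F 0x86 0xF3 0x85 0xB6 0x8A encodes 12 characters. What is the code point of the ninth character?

U+1204E

Offset 0: leading byte 0xE9 = 11101001 → 3-byte char #1 = E9 B5 AF.
Offset 3: leading byte 0xE0 = 11100000 → 3-byte char #2 = E0 A3 9D.
Offset 6: leading byte 0xEE = 11101110 → 3-byte char #3 = EE 90 B8.
Offset 9: leading byte 0xEC = 11101100 → 3-byte char #4 = EC 8F AD.
Offset 12: leading byte 0xE1 = 11100001 → 3-byte char #5 = E1 A5 AD.
Offset 15: leading byte 0xEF = 11101111 → 3-byte char #6 = EF AB AD.
Offset 18: leading byte 0xCB = 11001011 → 2-byte char #7 = CB 93.
Offset 20: leading byte 0xF0 = 11110000 → 4-byte char #8 = F0 97 98 B1.
Offset 24: leading byte 0xF0 = 11110000 → 4-byte char #9 = F0 92 81 8E.
Leading byte 0xF0 = 11110000 matches 11110xxx → 4-byte sequence.
Byte 1: 0xF0 = 11110000, payload 000 (3 bits).
Byte 2: 0x92 = 10010010 (10xxxxxx ✓), payload 010010.
Byte 3: 0x81 = 10000001 (10xxxxxx ✓), payload 000001.
Byte 4: 0x8E = 10001110 (10xxxxxx ✓), payload 001110.
Concatenate: 000010010000001001110 = 0x1204E (21 bits → U+1204E).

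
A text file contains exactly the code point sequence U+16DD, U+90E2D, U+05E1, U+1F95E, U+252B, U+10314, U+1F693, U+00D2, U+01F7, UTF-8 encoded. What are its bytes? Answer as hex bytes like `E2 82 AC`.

U+16DD: 3-byte form → E1 9B 9D.
U+90E2D: 4-byte form → F2 90 B8 AD.
U+05E1: 2-byte form → D7 A1.
U+1F95E: 4-byte form → F0 9F A5 9E.
U+252B: 3-byte form → E2 94 AB.
U+10314: 4-byte form → F0 90 8C 94.
U+1F693: 4-byte form → F0 9F 9A 93.
U+00D2: 2-byte form → C3 92.
U+01F7: 2-byte form → C7 B7.
Concatenated (28 bytes): E1 9B 9D F2 90 B8 AD D7 A1 F0 9F A5 9E E2 94 AB F0 90 8C 94 F0 9F 9A 93 C3 92 C7 B7.

E1 9B 9D F2 90 B8 AD D7 A1 F0 9F A5 9E E2 94 AB F0 90 8C 94 F0 9F 9A 93 C3 92 C7 B7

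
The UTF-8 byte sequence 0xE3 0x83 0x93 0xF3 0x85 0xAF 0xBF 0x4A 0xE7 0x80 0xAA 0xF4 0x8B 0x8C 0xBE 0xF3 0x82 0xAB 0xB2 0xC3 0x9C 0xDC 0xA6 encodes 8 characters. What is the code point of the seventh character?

U+00DC

Offset 0: leading byte 0xE3 = 11100011 → 3-byte char #1 = E3 83 93.
Offset 3: leading byte 0xF3 = 11110011 → 4-byte char #2 = F3 85 AF BF.
Offset 7: leading byte 0x4A = 01001010 → 1-byte char #3 = 4A.
Offset 8: leading byte 0xE7 = 11100111 → 3-byte char #4 = E7 80 AA.
Offset 11: leading byte 0xF4 = 11110100 → 4-byte char #5 = F4 8B 8C BE.
Offset 15: leading byte 0xF3 = 11110011 → 4-byte char #6 = F3 82 AB B2.
Offset 19: leading byte 0xC3 = 11000011 → 2-byte char #7 = C3 9C.
Leading byte 0xC3 = 11000011 matches 110xxxxx → 2-byte sequence.
Byte 1: 0xC3 = 11000011, payload 00011 (5 bits).
Byte 2: 0x9C = 10011100 (10xxxxxx ✓), payload 011100.
Concatenate: 00011011100 = 0xDC (11 bits → U+00DC).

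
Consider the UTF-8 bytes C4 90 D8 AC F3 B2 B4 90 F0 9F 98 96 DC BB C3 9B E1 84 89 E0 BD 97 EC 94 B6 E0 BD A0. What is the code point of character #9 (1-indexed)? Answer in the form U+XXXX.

U+C536

Offset 0: leading byte 0xC4 = 11000100 → 2-byte char #1 = C4 90.
Offset 2: leading byte 0xD8 = 11011000 → 2-byte char #2 = D8 AC.
Offset 4: leading byte 0xF3 = 11110011 → 4-byte char #3 = F3 B2 B4 90.
Offset 8: leading byte 0xF0 = 11110000 → 4-byte char #4 = F0 9F 98 96.
Offset 12: leading byte 0xDC = 11011100 → 2-byte char #5 = DC BB.
Offset 14: leading byte 0xC3 = 11000011 → 2-byte char #6 = C3 9B.
Offset 16: leading byte 0xE1 = 11100001 → 3-byte char #7 = E1 84 89.
Offset 19: leading byte 0xE0 = 11100000 → 3-byte char #8 = E0 BD 97.
Offset 22: leading byte 0xEC = 11101100 → 3-byte char #9 = EC 94 B6.
Leading byte 0xEC = 11101100 matches 1110xxxx → 3-byte sequence.
Byte 1: 0xEC = 11101100, payload 1100 (4 bits).
Byte 2: 0x94 = 10010100 (10xxxxxx ✓), payload 010100.
Byte 3: 0xB6 = 10110110 (10xxxxxx ✓), payload 110110.
Concatenate: 1100010100110110 = 0xC536 (16 bits → U+C536).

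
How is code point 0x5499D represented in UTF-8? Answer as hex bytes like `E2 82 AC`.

F1 94 A6 9D

U+5499D = 0x5499D = 346525 decimal. In range U+10000–U+10FFFF → 4-byte form: 11110xxx 10xxxxxx 10xxxxxx 10xxxxxx.
Binary (21 bits): 001010100100110011101.
Split 3+6+6+6: 001 | 010100 | 100110 | 011101.
Byte 1: 11110001 = 0xF1.
Byte 2: 10010100 = 0x94.
Byte 3: 10100110 = 0xA6.
Byte 4: 10011101 = 0x9D.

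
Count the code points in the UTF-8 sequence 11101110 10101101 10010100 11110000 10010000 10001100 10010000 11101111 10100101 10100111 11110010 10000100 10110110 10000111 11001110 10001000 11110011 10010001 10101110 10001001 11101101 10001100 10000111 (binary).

7

Byte at offset 0: 0xEE = 11101110 → 3-byte char (#1). Advance 3.
Byte at offset 3: 0xF0 = 11110000 → 4-byte char (#2). Advance 4.
Byte at offset 7: 0xEF = 11101111 → 3-byte char (#3). Advance 3.
Byte at offset 10: 0xF2 = 11110010 → 4-byte char (#4). Advance 4.
Byte at offset 14: 0xCE = 11001110 → 2-byte char (#5). Advance 2.
Byte at offset 16: 0xF3 = 11110011 → 4-byte char (#6). Advance 4.
Byte at offset 20: 0xED = 11101101 → 3-byte char (#7). Advance 3.
Reached end at offset 23 after 7 code points.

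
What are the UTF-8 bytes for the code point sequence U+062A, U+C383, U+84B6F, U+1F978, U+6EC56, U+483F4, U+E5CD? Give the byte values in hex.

D8 AA EC 8E 83 F2 84 AD AF F0 9F A5 B8 F1 AE B1 96 F1 88 8F B4 EE 97 8D

U+062A: 2-byte form → D8 AA.
U+C383: 3-byte form → EC 8E 83.
U+84B6F: 4-byte form → F2 84 AD AF.
U+1F978: 4-byte form → F0 9F A5 B8.
U+6EC56: 4-byte form → F1 AE B1 96.
U+483F4: 4-byte form → F1 88 8F B4.
U+E5CD: 3-byte form → EE 97 8D.
Concatenated (24 bytes): D8 AA EC 8E 83 F2 84 AD AF F0 9F A5 B8 F1 AE B1 96 F1 88 8F B4 EE 97 8D.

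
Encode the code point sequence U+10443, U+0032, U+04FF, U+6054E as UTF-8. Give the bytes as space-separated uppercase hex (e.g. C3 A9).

F0 90 91 83 32 D3 BF F1 A0 95 8E

U+10443: 4-byte form → F0 90 91 83.
U+0032: 1-byte form → 32.
U+04FF: 2-byte form → D3 BF.
U+6054E: 4-byte form → F1 A0 95 8E.
Concatenated (11 bytes): F0 90 91 83 32 D3 BF F1 A0 95 8E.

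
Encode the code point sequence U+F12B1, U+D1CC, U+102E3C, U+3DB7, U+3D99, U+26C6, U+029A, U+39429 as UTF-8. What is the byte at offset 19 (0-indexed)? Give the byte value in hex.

U+F12B1 → 4-byte form F3 B1 8A B1 at offsets 0–3.
U+D1CC → 3-byte form ED 87 8C at offsets 4–6.
U+102E3C → 4-byte form F4 82 B8 BC at offsets 7–10.
U+3DB7 → 3-byte form E3 B6 B7 at offsets 11–13.
U+3D99 → 3-byte form E3 B6 99 at offsets 14–16.
U+26C6 → 3-byte form E2 9B 86 at offsets 17–19.
Offset 19 falls in char 6's range; it's byte 3 of E2 9B 86 = 0x86.

0x86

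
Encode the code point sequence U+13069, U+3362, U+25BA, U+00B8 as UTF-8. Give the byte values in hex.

U+13069: 4-byte form → F0 93 81 A9.
U+3362: 3-byte form → E3 8D A2.
U+25BA: 3-byte form → E2 96 BA.
U+00B8: 2-byte form → C2 B8.
Concatenated (12 bytes): F0 93 81 A9 E3 8D A2 E2 96 BA C2 B8.

F0 93 81 A9 E3 8D A2 E2 96 BA C2 B8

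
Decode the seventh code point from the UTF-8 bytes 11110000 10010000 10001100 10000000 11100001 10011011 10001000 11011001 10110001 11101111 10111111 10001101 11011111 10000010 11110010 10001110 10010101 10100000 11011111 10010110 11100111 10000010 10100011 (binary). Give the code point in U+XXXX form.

Offset 0: leading byte 0xF0 = 11110000 → 4-byte char #1 = F0 90 8C 80.
Offset 4: leading byte 0xE1 = 11100001 → 3-byte char #2 = E1 9B 88.
Offset 7: leading byte 0xD9 = 11011001 → 2-byte char #3 = D9 B1.
Offset 9: leading byte 0xEF = 11101111 → 3-byte char #4 = EF BF 8D.
Offset 12: leading byte 0xDF = 11011111 → 2-byte char #5 = DF 82.
Offset 14: leading byte 0xF2 = 11110010 → 4-byte char #6 = F2 8E 95 A0.
Offset 18: leading byte 0xDF = 11011111 → 2-byte char #7 = DF 96.
Leading byte 0xDF = 11011111 matches 110xxxxx → 2-byte sequence.
Byte 1: 0xDF = 11011111, payload 11111 (5 bits).
Byte 2: 0x96 = 10010110 (10xxxxxx ✓), payload 010110.
Concatenate: 11111010110 = 0x7D6 (11 bits → U+07D6).

U+07D6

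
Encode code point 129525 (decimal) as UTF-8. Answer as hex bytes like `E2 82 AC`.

U+1F9F5 = 0x1F9F5 = 129525 decimal. In range U+10000–U+10FFFF → 4-byte form: 11110xxx 10xxxxxx 10xxxxxx 10xxxxxx.
Binary (21 bits): 000011111100111110101.
Split 3+6+6+6: 000 | 011111 | 100111 | 110101.
Byte 1: 11110000 = 0xF0.
Byte 2: 10011111 = 0x9F.
Byte 3: 10100111 = 0xA7.
Byte 4: 10110101 = 0xB5.

F0 9F A7 B5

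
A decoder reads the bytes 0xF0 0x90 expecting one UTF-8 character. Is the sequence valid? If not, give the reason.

invalid (sequence truncated)

Leading byte 0xF0 = 11110000 → 4-byte form, but only 2 bytes are present.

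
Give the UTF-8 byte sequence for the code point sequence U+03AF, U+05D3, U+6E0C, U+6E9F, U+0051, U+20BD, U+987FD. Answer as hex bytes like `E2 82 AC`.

CE AF D7 93 E6 B8 8C E6 BA 9F 51 E2 82 BD F2 98 9F BD

U+03AF: 2-byte form → CE AF.
U+05D3: 2-byte form → D7 93.
U+6E0C: 3-byte form → E6 B8 8C.
U+6E9F: 3-byte form → E6 BA 9F.
U+0051: 1-byte form → 51.
U+20BD: 3-byte form → E2 82 BD.
U+987FD: 4-byte form → F2 98 9F BD.
Concatenated (18 bytes): CE AF D7 93 E6 B8 8C E6 BA 9F 51 E2 82 BD F2 98 9F BD.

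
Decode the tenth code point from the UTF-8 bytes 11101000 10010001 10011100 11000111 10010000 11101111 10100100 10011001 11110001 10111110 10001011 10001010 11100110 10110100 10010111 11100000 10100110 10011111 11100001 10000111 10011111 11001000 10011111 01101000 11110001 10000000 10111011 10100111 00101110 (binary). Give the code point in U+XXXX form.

U+40EE7

Offset 0: leading byte 0xE8 = 11101000 → 3-byte char #1 = E8 91 9C.
Offset 3: leading byte 0xC7 = 11000111 → 2-byte char #2 = C7 90.
Offset 5: leading byte 0xEF = 11101111 → 3-byte char #3 = EF A4 99.
Offset 8: leading byte 0xF1 = 11110001 → 4-byte char #4 = F1 BE 8B 8A.
Offset 12: leading byte 0xE6 = 11100110 → 3-byte char #5 = E6 B4 97.
Offset 15: leading byte 0xE0 = 11100000 → 3-byte char #6 = E0 A6 9F.
Offset 18: leading byte 0xE1 = 11100001 → 3-byte char #7 = E1 87 9F.
Offset 21: leading byte 0xC8 = 11001000 → 2-byte char #8 = C8 9F.
Offset 23: leading byte 0x68 = 01101000 → 1-byte char #9 = 68.
Offset 24: leading byte 0xF1 = 11110001 → 4-byte char #10 = F1 80 BB A7.
Leading byte 0xF1 = 11110001 matches 11110xxx → 4-byte sequence.
Byte 1: 0xF1 = 11110001, payload 001 (3 bits).
Byte 2: 0x80 = 10000000 (10xxxxxx ✓), payload 000000.
Byte 3: 0xBB = 10111011 (10xxxxxx ✓), payload 111011.
Byte 4: 0xA7 = 10100111 (10xxxxxx ✓), payload 100111.
Concatenate: 001000000111011100111 = 0x40EE7 (21 bits → U+40EE7).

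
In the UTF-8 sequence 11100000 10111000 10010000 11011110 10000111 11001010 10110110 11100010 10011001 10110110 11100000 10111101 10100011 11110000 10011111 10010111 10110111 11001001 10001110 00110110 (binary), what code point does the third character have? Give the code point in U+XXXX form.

Offset 0: leading byte 0xE0 = 11100000 → 3-byte char #1 = E0 B8 90.
Offset 3: leading byte 0xDE = 11011110 → 2-byte char #2 = DE 87.
Offset 5: leading byte 0xCA = 11001010 → 2-byte char #3 = CA B6.
Leading byte 0xCA = 11001010 matches 110xxxxx → 2-byte sequence.
Byte 1: 0xCA = 11001010, payload 01010 (5 bits).
Byte 2: 0xB6 = 10110110 (10xxxxxx ✓), payload 110110.
Concatenate: 01010110110 = 0x2B6 (11 bits → U+02B6).

U+02B6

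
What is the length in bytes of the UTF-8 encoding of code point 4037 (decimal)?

U+0FC5 = 0xFC5. UTF-8 uses 1 byte below 0x80, 2 below 0x800, 3 below 0x10000, 4 up to 0x10FFFF. 0xFC5 is in U+0800–U+FFFF → 3 bytes.

3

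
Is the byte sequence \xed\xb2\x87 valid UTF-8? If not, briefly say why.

Structurally a 3-byte sequence; payload = 0xDC87.
But 0xDC87 is in U+D800–U+DFFF, the surrogate range. Surrogates are not Unicode scalar values and are forbidden in UTF-8.

invalid (encodes a surrogate (U+D800–U+DFFF))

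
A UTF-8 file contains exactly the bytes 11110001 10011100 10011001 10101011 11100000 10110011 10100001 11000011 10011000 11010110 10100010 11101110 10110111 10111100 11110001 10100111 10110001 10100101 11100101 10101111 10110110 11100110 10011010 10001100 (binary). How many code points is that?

8

Byte at offset 0: 0xF1 = 11110001 → 4-byte char (#1). Advance 4.
Byte at offset 4: 0xE0 = 11100000 → 3-byte char (#2). Advance 3.
Byte at offset 7: 0xC3 = 11000011 → 2-byte char (#3). Advance 2.
Byte at offset 9: 0xD6 = 11010110 → 2-byte char (#4). Advance 2.
Byte at offset 11: 0xEE = 11101110 → 3-byte char (#5). Advance 3.
Byte at offset 14: 0xF1 = 11110001 → 4-byte char (#6). Advance 4.
Byte at offset 18: 0xE5 = 11100101 → 3-byte char (#7). Advance 3.
Byte at offset 21: 0xE6 = 11100110 → 3-byte char (#8). Advance 3.
Reached end at offset 24 after 8 code points.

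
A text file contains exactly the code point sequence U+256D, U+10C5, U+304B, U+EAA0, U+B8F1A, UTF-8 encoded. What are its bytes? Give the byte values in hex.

E2 95 AD E1 83 85 E3 81 8B EE AA A0 F2 B8 BC 9A

U+256D: 3-byte form → E2 95 AD.
U+10C5: 3-byte form → E1 83 85.
U+304B: 3-byte form → E3 81 8B.
U+EAA0: 3-byte form → EE AA A0.
U+B8F1A: 4-byte form → F2 B8 BC 9A.
Concatenated (16 bytes): E2 95 AD E1 83 85 E3 81 8B EE AA A0 F2 B8 BC 9A.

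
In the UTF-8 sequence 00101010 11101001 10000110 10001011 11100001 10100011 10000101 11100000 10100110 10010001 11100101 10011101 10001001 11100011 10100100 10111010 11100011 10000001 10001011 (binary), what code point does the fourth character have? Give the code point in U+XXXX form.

U+0991

Offset 0: leading byte 0x2A = 00101010 → 1-byte char #1 = 2A.
Offset 1: leading byte 0xE9 = 11101001 → 3-byte char #2 = E9 86 8B.
Offset 4: leading byte 0xE1 = 11100001 → 3-byte char #3 = E1 A3 85.
Offset 7: leading byte 0xE0 = 11100000 → 3-byte char #4 = E0 A6 91.
Leading byte 0xE0 = 11100000 matches 1110xxxx → 3-byte sequence.
Byte 1: 0xE0 = 11100000, payload 0000 (4 bits).
Byte 2: 0xA6 = 10100110 (10xxxxxx ✓), payload 100110.
Byte 3: 0x91 = 10010001 (10xxxxxx ✓), payload 010001.
Concatenate: 0000100110010001 = 0x991 (16 bits → U+0991).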